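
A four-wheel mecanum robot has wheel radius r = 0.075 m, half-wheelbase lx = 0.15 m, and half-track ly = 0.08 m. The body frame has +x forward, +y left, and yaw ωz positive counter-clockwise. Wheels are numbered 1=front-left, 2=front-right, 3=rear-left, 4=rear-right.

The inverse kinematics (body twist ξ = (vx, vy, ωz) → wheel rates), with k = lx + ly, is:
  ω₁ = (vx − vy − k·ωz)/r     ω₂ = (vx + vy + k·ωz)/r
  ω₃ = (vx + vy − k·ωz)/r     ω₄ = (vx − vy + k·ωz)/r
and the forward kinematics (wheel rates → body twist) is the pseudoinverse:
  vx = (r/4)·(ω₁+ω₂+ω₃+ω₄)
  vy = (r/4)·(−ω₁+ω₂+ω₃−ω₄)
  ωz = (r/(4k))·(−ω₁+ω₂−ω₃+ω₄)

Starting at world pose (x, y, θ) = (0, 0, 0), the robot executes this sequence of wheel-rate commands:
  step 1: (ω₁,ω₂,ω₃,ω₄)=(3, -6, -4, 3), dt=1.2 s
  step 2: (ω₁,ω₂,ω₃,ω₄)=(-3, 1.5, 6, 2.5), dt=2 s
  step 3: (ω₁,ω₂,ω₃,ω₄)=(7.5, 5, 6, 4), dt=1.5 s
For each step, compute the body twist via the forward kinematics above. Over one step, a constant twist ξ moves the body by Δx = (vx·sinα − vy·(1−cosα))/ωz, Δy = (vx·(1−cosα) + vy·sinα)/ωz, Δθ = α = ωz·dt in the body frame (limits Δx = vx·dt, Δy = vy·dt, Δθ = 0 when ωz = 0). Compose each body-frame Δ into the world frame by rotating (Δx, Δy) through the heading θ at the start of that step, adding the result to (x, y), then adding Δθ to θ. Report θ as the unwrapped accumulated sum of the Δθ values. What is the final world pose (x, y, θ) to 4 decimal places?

step 1: ξ=(vx,vy,ωz)=(-0.0750, -0.3000, -0.1630), dt=1.2 → body Δ=(-0.1245, -0.3489, -0.1957) → world pose (-0.1245, -0.3489, -0.1957)
step 2: ξ=(vx,vy,ωz)=(0.1312, 0.1500, 0.0815), dt=2.0 → body Δ=(0.2369, 0.3200, 0.1630) → world pose (0.1701, -0.0811, -0.0326)
step 3: ξ=(vx,vy,ωz)=(0.4219, -0.0094, -0.3668), dt=1.5 → body Δ=(0.5976, -0.1831, -0.5503) → world pose (0.7614, -0.2836, -0.5829)

(0.7614, -0.2836, -0.5829)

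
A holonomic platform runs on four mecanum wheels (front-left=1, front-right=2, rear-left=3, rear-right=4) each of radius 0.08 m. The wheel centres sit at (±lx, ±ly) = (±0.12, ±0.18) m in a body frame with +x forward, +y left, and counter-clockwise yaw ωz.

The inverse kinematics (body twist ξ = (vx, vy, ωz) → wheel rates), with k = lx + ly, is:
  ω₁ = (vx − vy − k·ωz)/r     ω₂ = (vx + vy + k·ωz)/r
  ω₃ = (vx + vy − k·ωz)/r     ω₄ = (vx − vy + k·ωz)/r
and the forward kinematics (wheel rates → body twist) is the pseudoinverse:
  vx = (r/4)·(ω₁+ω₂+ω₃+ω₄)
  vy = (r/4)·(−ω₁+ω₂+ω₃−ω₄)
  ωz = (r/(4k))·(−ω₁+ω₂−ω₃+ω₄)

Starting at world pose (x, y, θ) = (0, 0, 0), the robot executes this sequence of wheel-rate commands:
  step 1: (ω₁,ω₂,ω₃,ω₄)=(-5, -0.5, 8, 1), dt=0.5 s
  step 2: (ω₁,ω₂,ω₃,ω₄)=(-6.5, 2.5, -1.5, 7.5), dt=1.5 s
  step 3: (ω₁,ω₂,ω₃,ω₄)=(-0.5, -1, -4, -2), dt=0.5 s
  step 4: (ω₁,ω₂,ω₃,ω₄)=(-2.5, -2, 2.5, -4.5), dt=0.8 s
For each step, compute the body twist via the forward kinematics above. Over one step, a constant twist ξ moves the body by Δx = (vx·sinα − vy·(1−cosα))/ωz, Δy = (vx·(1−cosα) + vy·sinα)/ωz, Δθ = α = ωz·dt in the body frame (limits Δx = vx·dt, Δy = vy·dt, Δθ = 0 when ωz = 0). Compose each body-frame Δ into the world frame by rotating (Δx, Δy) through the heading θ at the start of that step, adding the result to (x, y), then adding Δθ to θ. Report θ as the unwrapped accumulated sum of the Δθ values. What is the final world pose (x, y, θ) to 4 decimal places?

step 1: ξ=(vx,vy,ωz)=(0.0700, 0.2300, -0.1667), dt=0.5 → body Δ=(0.0397, 0.1134, -0.0833) → world pose (0.0397, 0.1134, -0.0833)
step 2: ξ=(vx,vy,ωz)=(0.0400, 0.0000, 1.2000), dt=1.5 → body Δ=(0.0325, 0.0409, 1.8000) → world pose (0.0755, 0.1515, 1.7167)
step 3: ξ=(vx,vy,ωz)=(-0.1500, -0.0500, 0.1000), dt=0.5 → body Δ=(-0.0743, -0.0269, 0.0500) → world pose (0.1129, 0.0818, 1.7667)
step 4: ξ=(vx,vy,ωz)=(-0.1300, 0.1500, -0.4333), dt=0.8 → body Δ=(-0.0813, 0.1355, -0.3467) → world pose (-0.0042, -0.0243, 1.4200)

(-0.0042, -0.0243, 1.4200)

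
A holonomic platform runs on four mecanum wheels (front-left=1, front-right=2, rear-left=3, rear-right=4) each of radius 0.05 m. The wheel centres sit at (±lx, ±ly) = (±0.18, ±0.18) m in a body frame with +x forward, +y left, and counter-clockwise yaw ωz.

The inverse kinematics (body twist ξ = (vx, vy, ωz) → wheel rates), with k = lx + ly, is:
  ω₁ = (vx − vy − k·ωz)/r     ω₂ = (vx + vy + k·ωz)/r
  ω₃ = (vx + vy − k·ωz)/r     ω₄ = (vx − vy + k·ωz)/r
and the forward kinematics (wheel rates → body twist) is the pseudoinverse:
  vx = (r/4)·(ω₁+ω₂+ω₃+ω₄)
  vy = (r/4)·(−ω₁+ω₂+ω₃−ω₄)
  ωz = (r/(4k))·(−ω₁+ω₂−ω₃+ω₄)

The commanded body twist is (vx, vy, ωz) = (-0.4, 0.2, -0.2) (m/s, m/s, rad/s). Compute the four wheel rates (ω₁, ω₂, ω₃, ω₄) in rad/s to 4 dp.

k = lx + ly = 0.18 + 0.18 = 0.3600;  k·ωz = 0.3600·-0.2 = -0.0720
ω₁ (FL) = (vx − vy − k·ωz)/r = -0.5280/0.05 = -10.5600
ω₂ (FR) = (vx + vy + k·ωz)/r = -0.2720/0.05 = -5.4400
ω₃ (RL) = (vx + vy − k·ωz)/r = -0.1280/0.05 = -2.5600
ω₄ (RR) = (vx − vy + k·ωz)/r = -0.6720/0.05 = -13.4400

(-10.5600, -5.4400, -2.5600, -13.4400)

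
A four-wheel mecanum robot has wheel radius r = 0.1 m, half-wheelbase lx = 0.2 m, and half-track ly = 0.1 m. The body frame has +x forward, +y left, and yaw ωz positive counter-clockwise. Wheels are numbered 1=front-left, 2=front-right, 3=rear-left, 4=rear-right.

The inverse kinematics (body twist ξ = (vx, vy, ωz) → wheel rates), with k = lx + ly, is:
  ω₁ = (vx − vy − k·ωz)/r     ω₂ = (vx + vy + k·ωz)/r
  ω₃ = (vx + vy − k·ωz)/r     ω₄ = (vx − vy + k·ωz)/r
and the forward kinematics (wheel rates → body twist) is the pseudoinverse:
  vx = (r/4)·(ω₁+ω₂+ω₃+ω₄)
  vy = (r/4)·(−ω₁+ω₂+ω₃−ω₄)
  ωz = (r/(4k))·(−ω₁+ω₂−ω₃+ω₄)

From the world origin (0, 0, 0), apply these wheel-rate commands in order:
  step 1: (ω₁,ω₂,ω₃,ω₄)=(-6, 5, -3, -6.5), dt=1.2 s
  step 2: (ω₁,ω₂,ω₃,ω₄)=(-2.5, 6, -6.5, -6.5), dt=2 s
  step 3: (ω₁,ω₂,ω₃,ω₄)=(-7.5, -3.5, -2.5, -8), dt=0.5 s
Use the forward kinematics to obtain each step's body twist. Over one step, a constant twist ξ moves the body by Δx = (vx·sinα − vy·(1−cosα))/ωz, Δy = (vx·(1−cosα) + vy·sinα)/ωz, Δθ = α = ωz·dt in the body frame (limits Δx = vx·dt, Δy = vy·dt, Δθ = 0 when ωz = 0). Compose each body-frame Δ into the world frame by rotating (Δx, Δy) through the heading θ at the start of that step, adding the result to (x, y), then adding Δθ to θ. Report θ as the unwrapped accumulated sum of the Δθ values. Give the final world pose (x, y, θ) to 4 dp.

(-0.8353, -0.3976, 2.1042)

step 1: ξ=(vx,vy,ωz)=(-0.2625, 0.3625, 0.6250), dt=1.2 → body Δ=(-0.4419, 0.2827, 0.7500) → world pose (-0.4419, 0.2827, 0.7500)
step 2: ξ=(vx,vy,ωz)=(-0.2375, 0.2125, 0.7083), dt=2.0 → body Δ=(-0.5853, 0.0126, 1.4167) → world pose (-0.8787, -0.1070, 2.1667)
step 3: ξ=(vx,vy,ωz)=(-0.5375, 0.2375, -0.1250), dt=0.5 → body Δ=(-0.2649, 0.1271, -0.0625) → world pose (-0.8353, -0.3976, 2.1042)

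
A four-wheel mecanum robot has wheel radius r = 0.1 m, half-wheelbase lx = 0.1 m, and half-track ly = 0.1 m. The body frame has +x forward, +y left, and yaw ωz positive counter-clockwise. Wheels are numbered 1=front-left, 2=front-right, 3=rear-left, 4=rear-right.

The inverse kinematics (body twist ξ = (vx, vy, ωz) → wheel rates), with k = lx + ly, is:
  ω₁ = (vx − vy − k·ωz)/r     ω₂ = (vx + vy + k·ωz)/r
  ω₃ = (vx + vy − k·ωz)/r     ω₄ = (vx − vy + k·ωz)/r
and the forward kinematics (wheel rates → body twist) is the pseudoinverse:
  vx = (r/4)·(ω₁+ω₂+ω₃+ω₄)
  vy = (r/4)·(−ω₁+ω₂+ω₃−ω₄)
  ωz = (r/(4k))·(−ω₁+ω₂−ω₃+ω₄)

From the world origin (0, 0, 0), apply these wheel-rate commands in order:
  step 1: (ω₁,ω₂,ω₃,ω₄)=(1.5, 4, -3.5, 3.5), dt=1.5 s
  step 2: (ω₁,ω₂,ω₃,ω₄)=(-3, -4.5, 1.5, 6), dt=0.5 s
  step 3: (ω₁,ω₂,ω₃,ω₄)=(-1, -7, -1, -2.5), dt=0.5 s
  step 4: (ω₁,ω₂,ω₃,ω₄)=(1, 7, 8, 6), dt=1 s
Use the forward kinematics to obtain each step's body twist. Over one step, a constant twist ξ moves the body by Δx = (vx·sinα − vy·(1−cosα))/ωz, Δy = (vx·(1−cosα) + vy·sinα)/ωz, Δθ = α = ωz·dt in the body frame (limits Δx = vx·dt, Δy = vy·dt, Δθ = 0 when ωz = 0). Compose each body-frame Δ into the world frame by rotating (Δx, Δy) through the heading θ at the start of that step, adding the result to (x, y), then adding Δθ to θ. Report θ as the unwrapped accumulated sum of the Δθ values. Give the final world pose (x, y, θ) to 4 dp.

(0.0856, 0.4386, 2.0000)

step 1: ξ=(vx,vy,ωz)=(0.1375, -0.1125, 1.1875), dt=1.5 → body Δ=(0.2278, 0.0473, 1.7812) → world pose (0.2278, 0.0473, 1.7812)
step 2: ξ=(vx,vy,ωz)=(0.0000, -0.1500, 0.3750), dt=0.5 → body Δ=(0.0070, -0.0746, 0.1875) → world pose (0.2992, 0.0698, 1.9688)
step 3: ξ=(vx,vy,ωz)=(-0.2875, -0.1125, -0.9375), dt=0.5 → body Δ=(-0.1515, -0.0211, -0.4688) → world pose (0.3774, -0.0617, 1.5000)
step 4: ξ=(vx,vy,ωz)=(0.5500, 0.2000, 0.5000), dt=1.0 → body Δ=(0.4784, 0.3264, 0.5000) → world pose (0.0856, 0.4386, 2.0000)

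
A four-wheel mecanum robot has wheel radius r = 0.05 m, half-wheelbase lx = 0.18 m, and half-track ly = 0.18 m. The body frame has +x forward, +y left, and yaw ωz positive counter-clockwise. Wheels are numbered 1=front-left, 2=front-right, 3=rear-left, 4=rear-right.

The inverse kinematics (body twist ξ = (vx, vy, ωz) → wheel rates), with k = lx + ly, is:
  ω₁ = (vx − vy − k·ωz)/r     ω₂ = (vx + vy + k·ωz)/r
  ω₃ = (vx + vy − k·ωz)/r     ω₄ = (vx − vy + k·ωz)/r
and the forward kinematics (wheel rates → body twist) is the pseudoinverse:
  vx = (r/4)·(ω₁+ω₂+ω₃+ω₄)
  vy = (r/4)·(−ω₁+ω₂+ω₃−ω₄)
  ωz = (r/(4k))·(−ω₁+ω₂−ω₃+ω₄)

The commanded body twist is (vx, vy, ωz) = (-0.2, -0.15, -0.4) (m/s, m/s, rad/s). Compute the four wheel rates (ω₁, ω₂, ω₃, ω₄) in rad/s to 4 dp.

(1.8800, -9.8800, -4.1200, -3.8800)

k = lx + ly = 0.18 + 0.18 = 0.3600;  k·ωz = 0.3600·-0.4 = -0.1440
ω₁ (FL) = (vx − vy − k·ωz)/r = 0.0940/0.05 = 1.8800
ω₂ (FR) = (vx + vy + k·ωz)/r = -0.4940/0.05 = -9.8800
ω₃ (RL) = (vx + vy − k·ωz)/r = -0.2060/0.05 = -4.1200
ω₄ (RR) = (vx − vy + k·ωz)/r = -0.1940/0.05 = -3.8800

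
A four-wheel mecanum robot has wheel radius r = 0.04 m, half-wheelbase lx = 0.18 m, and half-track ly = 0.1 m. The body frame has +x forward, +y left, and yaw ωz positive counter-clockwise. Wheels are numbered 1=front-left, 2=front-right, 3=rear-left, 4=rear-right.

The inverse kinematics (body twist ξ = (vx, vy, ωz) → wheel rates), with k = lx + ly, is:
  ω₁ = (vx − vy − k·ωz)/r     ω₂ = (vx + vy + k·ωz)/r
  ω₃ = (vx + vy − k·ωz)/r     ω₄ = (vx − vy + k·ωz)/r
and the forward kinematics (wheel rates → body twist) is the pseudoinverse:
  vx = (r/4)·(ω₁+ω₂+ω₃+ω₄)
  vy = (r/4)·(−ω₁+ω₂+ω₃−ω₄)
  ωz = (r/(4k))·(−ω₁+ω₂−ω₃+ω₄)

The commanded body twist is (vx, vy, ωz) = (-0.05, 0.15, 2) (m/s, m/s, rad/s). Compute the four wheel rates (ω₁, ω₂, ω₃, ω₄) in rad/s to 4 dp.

(-19.0000, 16.5000, -11.5000, 9.0000)

k = lx + ly = 0.18 + 0.1 = 0.2800;  k·ωz = 0.2800·2 = 0.5600
ω₁ (FL) = (vx − vy − k·ωz)/r = -0.7600/0.04 = -19.0000
ω₂ (FR) = (vx + vy + k·ωz)/r = 0.6600/0.04 = 16.5000
ω₃ (RL) = (vx + vy − k·ωz)/r = -0.4600/0.04 = -11.5000
ω₄ (RR) = (vx − vy + k·ωz)/r = 0.3600/0.04 = 9.0000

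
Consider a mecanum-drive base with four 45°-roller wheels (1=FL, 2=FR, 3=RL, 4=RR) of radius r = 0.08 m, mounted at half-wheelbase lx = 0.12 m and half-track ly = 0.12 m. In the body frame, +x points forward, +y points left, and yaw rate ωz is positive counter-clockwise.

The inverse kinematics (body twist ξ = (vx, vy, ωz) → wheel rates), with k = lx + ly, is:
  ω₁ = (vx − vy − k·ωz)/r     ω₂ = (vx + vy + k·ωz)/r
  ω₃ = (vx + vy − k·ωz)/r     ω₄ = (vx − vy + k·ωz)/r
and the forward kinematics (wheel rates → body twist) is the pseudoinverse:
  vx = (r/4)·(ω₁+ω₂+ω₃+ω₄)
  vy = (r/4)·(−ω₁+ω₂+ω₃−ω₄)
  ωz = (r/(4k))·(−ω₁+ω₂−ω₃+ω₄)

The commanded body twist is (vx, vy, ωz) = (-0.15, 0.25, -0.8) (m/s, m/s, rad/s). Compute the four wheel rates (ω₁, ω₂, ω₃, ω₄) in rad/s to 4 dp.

(-2.6000, -1.1500, 3.6500, -7.4000)

k = lx + ly = 0.12 + 0.12 = 0.2400;  k·ωz = 0.2400·-0.8 = -0.1920
ω₁ (FL) = (vx − vy − k·ωz)/r = -0.2080/0.08 = -2.6000
ω₂ (FR) = (vx + vy + k·ωz)/r = -0.0920/0.08 = -1.1500
ω₃ (RL) = (vx + vy − k·ωz)/r = 0.2920/0.08 = 3.6500
ω₄ (RR) = (vx − vy + k·ωz)/r = -0.5920/0.08 = -7.4000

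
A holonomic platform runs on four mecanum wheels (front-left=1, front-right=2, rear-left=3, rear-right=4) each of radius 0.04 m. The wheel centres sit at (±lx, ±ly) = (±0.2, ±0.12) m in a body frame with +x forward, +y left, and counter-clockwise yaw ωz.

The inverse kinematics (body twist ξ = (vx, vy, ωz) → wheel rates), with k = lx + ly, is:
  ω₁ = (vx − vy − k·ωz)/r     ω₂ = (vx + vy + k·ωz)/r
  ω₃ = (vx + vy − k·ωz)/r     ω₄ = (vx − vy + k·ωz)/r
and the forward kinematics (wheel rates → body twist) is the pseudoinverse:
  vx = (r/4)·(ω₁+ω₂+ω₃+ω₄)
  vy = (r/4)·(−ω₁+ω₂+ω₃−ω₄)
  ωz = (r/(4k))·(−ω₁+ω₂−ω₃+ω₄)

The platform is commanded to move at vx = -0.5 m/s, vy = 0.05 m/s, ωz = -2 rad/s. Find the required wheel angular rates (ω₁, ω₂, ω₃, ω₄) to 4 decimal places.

k = lx + ly = 0.2 + 0.12 = 0.3200;  k·ωz = 0.3200·-2 = -0.6400
ω₁ (FL) = (vx − vy − k·ωz)/r = 0.0900/0.04 = 2.2500
ω₂ (FR) = (vx + vy + k·ωz)/r = -1.0900/0.04 = -27.2500
ω₃ (RL) = (vx + vy − k·ωz)/r = 0.1900/0.04 = 4.7500
ω₄ (RR) = (vx − vy + k·ωz)/r = -1.1900/0.04 = -29.7500

(2.2500, -27.2500, 4.7500, -29.7500)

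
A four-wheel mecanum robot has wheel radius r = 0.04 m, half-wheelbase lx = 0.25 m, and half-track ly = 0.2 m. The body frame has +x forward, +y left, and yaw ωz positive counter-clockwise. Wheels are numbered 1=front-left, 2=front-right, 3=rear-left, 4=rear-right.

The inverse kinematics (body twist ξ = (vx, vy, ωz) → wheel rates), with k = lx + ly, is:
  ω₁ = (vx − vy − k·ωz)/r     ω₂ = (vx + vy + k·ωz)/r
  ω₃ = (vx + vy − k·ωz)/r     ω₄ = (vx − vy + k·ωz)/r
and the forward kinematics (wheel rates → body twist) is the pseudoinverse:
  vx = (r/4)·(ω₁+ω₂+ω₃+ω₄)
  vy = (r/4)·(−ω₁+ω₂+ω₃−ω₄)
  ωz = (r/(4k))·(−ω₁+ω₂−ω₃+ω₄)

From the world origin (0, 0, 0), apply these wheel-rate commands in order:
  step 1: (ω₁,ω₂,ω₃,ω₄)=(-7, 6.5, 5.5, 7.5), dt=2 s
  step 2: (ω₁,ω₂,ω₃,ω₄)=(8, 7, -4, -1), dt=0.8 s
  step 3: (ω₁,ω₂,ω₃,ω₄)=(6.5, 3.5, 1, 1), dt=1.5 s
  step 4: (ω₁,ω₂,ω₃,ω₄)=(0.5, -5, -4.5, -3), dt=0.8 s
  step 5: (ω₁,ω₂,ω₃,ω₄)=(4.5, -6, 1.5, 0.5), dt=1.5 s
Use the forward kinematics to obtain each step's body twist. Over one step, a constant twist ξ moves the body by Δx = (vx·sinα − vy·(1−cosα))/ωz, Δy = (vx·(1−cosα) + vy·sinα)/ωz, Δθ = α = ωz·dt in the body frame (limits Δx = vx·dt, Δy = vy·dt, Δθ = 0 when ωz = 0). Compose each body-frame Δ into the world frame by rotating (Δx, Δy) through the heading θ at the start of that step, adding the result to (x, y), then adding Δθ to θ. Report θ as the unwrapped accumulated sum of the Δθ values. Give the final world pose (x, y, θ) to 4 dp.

step 1: ξ=(vx,vy,ωz)=(0.1250, 0.1150, 0.3444), dt=2.0 → body Δ=(0.1546, 0.2950, 0.6889) → world pose (0.1546, 0.2950, 0.6889)
step 2: ξ=(vx,vy,ωz)=(0.1000, -0.0400, 0.0444), dt=0.8 → body Δ=(0.0806, -0.0306, 0.0356) → world pose (0.2362, 0.3226, 0.7244)
step 3: ξ=(vx,vy,ωz)=(0.1200, -0.0300, -0.0667), dt=1.5 → body Δ=(0.1775, -0.0539, -0.1000) → world pose (0.4048, 0.3998, 0.6244)
step 4: ξ=(vx,vy,ωz)=(-0.1200, -0.0700, -0.0889), dt=0.8 → body Δ=(-0.0979, -0.0525, -0.0711) → world pose (0.3561, 0.3000, 0.5533)
step 5: ξ=(vx,vy,ωz)=(0.0050, -0.0950, -0.2556), dt=1.5 → body Δ=(-0.0197, -0.1405, -0.3833) → world pose (0.4132, 0.1701, 0.1700)

(0.4132, 0.1701, 0.1700)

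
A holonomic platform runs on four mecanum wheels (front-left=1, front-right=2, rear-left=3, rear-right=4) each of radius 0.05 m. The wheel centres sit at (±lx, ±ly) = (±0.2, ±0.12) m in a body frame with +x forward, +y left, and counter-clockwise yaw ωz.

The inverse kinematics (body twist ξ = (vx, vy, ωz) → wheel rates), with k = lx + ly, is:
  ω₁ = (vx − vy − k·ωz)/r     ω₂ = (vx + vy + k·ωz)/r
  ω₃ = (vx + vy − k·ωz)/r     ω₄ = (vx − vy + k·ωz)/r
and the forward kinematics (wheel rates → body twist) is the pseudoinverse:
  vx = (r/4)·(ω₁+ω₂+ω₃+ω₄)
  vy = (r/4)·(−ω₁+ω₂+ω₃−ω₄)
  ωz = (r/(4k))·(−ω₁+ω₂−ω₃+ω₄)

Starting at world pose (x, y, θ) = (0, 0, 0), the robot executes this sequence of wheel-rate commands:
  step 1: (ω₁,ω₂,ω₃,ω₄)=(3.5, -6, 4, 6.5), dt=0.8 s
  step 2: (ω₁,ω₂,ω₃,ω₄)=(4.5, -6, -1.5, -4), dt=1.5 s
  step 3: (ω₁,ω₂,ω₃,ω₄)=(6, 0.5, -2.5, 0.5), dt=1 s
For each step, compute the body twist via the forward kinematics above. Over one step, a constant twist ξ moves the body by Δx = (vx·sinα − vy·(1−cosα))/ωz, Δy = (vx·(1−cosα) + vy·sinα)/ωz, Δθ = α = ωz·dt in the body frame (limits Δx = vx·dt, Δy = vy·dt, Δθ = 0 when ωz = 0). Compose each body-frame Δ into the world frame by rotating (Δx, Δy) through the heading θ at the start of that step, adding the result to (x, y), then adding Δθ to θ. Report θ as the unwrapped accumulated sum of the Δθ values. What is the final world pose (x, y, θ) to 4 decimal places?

(-0.1841, -0.2793, -1.0781)

step 1: ξ=(vx,vy,ωz)=(0.1000, -0.1500, -0.2734), dt=0.8 → body Δ=(0.0663, -0.1278, -0.2188) → world pose (0.0663, -0.1278, -0.2188)
step 2: ξ=(vx,vy,ωz)=(-0.0875, -0.1000, -0.5078), dt=1.5 → body Δ=(-0.1733, -0.0883, -0.7617) → world pose (-0.1221, -0.1763, -0.9805)
step 3: ξ=(vx,vy,ωz)=(0.0563, -0.1063, -0.0977), dt=1.0 → body Δ=(0.0510, -0.1088, -0.0977) → world pose (-0.1841, -0.2793, -1.0781)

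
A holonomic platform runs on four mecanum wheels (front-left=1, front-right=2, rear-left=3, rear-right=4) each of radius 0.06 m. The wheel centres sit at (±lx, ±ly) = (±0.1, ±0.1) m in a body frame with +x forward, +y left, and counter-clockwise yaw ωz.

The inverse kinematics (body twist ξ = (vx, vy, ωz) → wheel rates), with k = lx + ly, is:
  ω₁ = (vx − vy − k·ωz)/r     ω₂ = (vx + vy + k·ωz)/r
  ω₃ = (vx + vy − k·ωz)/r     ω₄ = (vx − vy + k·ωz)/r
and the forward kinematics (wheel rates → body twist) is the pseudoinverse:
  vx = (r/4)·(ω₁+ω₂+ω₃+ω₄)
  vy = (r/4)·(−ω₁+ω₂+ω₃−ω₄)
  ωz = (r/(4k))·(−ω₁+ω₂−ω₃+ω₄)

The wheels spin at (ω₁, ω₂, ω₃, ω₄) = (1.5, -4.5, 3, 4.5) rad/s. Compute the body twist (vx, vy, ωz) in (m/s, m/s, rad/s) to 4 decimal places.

k = lx + ly = 0.1 + 0.1 = 0.2000
ω₁+ω₂+ω₃+ω₄ = 4.5000  →  vx = (0.06/4)·4.5000 = 0.0675
−ω₁+ω₂+ω₃−ω₄ = -7.5000  →  vy = (0.06/4)·-7.5000 = -0.1125
−ω₁+ω₂−ω₃+ω₄ = -4.5000  →  ωz = (0.06/0.8000)·-4.5000 = -0.3375

(0.0675, -0.1125, -0.3375)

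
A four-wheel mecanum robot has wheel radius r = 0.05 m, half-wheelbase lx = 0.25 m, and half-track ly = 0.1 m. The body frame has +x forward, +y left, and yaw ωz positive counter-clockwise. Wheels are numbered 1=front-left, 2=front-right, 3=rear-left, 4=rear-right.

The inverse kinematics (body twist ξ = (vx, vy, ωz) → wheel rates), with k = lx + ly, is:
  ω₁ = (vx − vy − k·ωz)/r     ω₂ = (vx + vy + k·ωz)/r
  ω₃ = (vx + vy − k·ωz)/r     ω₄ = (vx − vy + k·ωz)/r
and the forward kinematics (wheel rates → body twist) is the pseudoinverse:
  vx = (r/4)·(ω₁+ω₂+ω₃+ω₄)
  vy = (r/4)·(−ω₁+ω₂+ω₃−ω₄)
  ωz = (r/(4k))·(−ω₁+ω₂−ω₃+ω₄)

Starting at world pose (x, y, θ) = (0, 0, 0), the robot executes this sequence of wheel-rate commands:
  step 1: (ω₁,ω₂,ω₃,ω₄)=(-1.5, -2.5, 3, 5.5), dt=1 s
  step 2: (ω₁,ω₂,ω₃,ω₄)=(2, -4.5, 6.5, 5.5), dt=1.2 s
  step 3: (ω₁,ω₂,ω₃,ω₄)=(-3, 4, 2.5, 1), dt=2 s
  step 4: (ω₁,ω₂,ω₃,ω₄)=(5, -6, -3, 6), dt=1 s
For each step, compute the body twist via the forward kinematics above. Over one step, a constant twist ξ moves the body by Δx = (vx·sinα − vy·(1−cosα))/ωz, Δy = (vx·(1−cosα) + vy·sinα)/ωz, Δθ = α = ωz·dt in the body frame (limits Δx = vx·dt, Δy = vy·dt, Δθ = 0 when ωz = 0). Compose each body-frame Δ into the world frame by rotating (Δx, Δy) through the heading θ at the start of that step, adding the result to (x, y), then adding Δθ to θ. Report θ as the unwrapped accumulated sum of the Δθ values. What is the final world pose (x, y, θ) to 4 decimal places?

(0.3634, -0.1832, 0.0536)

step 1: ξ=(vx,vy,ωz)=(0.0563, -0.0437, 0.0536), dt=1.0 → body Δ=(0.0574, -0.0422, 0.0536) → world pose (0.0574, -0.0422, 0.0536)
step 2: ξ=(vx,vy,ωz)=(0.1188, -0.0688, -0.2679), dt=1.2 → body Δ=(0.1269, -0.1038, -0.3214) → world pose (0.1897, -0.1391, -0.2679)
step 3: ξ=(vx,vy,ωz)=(0.0562, 0.1063, 0.1964), dt=2.0 → body Δ=(0.0684, 0.2289, 0.3929) → world pose (0.3162, 0.0636, 0.1250)
step 4: ξ=(vx,vy,ωz)=(0.0250, -0.2500, -0.0714), dt=1.0 → body Δ=(0.0161, -0.2507, -0.0714) → world pose (0.3634, -0.1832, 0.0536)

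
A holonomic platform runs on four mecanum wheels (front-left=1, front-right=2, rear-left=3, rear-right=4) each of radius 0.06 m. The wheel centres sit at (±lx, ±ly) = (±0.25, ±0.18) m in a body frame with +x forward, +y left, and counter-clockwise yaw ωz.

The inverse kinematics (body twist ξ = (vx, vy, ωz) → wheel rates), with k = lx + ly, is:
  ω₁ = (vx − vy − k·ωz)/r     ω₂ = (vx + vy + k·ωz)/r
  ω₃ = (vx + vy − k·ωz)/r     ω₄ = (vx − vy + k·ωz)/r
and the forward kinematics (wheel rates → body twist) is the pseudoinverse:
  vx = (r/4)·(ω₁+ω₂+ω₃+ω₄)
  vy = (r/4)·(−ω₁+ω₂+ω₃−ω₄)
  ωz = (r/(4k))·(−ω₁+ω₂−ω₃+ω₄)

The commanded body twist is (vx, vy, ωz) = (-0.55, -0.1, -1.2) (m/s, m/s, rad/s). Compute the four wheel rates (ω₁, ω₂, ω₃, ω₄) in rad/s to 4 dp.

k = lx + ly = 0.25 + 0.18 = 0.4300;  k·ωz = 0.4300·-1.2 = -0.5160
ω₁ (FL) = (vx − vy − k·ωz)/r = 0.0660/0.06 = 1.1000
ω₂ (FR) = (vx + vy + k·ωz)/r = -1.1660/0.06 = -19.4333
ω₃ (RL) = (vx + vy − k·ωz)/r = -0.1340/0.06 = -2.2333
ω₄ (RR) = (vx − vy + k·ωz)/r = -0.9660/0.06 = -16.1000

(1.1000, -19.4333, -2.2333, -16.1000)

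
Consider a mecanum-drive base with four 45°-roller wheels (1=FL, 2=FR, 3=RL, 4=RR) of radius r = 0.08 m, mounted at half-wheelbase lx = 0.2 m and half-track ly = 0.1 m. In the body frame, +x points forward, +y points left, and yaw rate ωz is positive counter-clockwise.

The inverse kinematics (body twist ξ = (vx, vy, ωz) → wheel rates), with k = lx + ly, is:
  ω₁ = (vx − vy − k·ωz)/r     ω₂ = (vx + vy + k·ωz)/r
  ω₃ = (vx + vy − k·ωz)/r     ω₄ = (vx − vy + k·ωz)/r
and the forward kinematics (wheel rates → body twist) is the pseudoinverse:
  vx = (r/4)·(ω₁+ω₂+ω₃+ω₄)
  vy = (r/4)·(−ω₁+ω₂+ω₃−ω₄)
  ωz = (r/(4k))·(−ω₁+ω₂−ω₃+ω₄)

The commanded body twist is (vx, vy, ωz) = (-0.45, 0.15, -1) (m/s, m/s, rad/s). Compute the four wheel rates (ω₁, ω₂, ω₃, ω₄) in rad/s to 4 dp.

k = lx + ly = 0.2 + 0.1 = 0.3000;  k·ωz = 0.3000·-1 = -0.3000
ω₁ (FL) = (vx − vy − k·ωz)/r = -0.3000/0.08 = -3.7500
ω₂ (FR) = (vx + vy + k·ωz)/r = -0.6000/0.08 = -7.5000
ω₃ (RL) = (vx + vy − k·ωz)/r = 0.0000/0.08 = 0.0000
ω₄ (RR) = (vx − vy + k·ωz)/r = -0.9000/0.08 = -11.2500

(-3.7500, -7.5000, 0.0000, -11.2500)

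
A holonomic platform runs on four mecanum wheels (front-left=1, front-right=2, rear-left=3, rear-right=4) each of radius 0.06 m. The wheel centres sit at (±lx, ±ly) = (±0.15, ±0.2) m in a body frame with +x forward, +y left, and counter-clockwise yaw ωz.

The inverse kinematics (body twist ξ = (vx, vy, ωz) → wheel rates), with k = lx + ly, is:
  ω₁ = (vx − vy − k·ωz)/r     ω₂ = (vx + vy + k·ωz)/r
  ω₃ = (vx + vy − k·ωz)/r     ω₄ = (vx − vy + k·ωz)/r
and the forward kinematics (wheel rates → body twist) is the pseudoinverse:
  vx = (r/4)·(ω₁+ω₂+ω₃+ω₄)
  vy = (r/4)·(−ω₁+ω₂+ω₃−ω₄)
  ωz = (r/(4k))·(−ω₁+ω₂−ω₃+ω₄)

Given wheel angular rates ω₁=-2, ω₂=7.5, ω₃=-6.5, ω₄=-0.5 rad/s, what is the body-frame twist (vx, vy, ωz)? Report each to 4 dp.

k = lx + ly = 0.15 + 0.2 = 0.3500
ω₁+ω₂+ω₃+ω₄ = -1.5000  →  vx = (0.06/4)·-1.5000 = -0.0225
−ω₁+ω₂+ω₃−ω₄ = 3.5000  →  vy = (0.06/4)·3.5000 = 0.0525
−ω₁+ω₂−ω₃+ω₄ = 15.5000  →  ωz = (0.06/1.4000)·15.5000 = 0.6643

(-0.0225, 0.0525, 0.6643)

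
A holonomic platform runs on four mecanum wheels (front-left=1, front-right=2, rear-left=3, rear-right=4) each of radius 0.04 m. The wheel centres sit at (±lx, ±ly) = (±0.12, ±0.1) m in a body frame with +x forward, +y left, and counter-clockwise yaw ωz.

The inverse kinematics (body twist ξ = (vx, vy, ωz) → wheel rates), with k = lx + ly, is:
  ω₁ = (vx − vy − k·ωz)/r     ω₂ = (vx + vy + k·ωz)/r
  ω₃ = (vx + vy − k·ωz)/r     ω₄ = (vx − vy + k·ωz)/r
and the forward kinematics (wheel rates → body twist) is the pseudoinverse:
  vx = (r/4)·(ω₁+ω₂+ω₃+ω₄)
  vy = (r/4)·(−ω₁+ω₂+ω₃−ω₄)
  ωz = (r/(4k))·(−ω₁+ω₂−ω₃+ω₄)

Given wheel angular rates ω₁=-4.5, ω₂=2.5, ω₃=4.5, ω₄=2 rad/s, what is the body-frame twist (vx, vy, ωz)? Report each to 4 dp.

(0.0450, 0.0950, 0.2045)

k = lx + ly = 0.12 + 0.1 = 0.2200
ω₁+ω₂+ω₃+ω₄ = 4.5000  →  vx = (0.04/4)·4.5000 = 0.0450
−ω₁+ω₂+ω₃−ω₄ = 9.5000  →  vy = (0.04/4)·9.5000 = 0.0950
−ω₁+ω₂−ω₃+ω₄ = 4.5000  →  ωz = (0.04/0.8800)·4.5000 = 0.2045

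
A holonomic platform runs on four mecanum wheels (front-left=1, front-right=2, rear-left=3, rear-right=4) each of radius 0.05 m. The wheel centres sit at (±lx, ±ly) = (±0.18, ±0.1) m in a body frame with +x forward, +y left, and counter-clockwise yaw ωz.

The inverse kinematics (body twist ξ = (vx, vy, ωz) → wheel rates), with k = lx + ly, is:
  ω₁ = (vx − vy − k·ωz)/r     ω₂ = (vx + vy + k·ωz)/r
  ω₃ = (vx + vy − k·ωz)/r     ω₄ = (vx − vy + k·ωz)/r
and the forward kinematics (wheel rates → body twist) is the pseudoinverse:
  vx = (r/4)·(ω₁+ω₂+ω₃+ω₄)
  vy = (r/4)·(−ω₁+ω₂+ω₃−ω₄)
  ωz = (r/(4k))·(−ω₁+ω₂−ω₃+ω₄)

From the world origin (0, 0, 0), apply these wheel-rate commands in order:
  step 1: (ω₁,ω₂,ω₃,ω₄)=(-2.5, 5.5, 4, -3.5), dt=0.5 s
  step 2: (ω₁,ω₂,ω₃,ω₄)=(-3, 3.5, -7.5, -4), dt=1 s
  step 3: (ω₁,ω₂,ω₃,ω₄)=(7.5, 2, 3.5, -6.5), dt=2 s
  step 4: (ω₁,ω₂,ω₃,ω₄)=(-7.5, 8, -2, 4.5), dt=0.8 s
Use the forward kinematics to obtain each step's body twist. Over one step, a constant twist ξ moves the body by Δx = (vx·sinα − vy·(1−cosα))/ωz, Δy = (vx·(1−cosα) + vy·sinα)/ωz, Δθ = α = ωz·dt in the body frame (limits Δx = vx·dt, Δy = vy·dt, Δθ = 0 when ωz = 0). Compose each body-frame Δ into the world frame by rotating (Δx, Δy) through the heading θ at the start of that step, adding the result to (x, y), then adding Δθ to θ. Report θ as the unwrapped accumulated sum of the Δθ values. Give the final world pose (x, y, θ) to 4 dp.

step 1: ξ=(vx,vy,ωz)=(0.0438, 0.1938, 0.0223), dt=0.5 → body Δ=(0.0213, 0.0970, 0.0112) → world pose (0.0213, 0.0970, 0.0112)
step 2: ξ=(vx,vy,ωz)=(-0.1375, 0.0375, 0.4464), dt=1.0 → body Δ=(-0.1412, 0.0061, 0.4464) → world pose (-0.1199, 0.1015, 0.4576)
step 3: ξ=(vx,vy,ωz)=(0.0813, 0.0563, -0.6920), dt=2.0 → body Δ=(0.1816, -0.0157, -1.3839) → world pose (0.0499, 0.1676, -0.9263)
step 4: ξ=(vx,vy,ωz)=(0.0375, 0.1125, 0.9821), dt=0.8 → body Δ=(-0.0066, 0.0922, 0.7857) → world pose (0.1197, 0.2282, -0.1406)

(0.1197, 0.2282, -0.1406)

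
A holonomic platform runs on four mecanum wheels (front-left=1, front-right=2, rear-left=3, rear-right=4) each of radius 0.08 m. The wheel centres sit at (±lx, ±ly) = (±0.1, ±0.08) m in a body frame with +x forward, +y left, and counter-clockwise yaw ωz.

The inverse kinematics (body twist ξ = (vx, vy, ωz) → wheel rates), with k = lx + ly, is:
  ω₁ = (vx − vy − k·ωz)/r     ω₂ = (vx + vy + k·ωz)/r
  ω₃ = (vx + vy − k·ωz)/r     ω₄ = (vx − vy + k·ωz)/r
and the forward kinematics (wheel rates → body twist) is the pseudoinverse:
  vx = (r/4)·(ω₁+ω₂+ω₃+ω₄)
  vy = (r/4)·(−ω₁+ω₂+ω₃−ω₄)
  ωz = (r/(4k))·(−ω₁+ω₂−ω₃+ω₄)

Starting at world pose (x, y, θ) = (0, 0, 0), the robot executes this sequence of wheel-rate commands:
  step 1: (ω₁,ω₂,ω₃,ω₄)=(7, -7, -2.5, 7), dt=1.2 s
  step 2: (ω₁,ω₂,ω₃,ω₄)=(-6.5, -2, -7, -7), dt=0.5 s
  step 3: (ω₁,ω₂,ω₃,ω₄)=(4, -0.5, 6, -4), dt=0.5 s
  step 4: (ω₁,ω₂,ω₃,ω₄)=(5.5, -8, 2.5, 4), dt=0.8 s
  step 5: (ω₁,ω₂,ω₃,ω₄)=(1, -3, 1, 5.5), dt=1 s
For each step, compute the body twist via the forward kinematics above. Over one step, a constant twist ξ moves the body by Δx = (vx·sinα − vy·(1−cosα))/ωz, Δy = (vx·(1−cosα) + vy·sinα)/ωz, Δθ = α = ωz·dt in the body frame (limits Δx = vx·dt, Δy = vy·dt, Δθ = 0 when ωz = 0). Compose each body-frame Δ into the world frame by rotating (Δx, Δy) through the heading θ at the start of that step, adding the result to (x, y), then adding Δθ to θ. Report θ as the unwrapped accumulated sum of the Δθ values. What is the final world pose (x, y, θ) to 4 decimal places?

(-0.5908, -0.4246, -2.1667)

step 1: ξ=(vx,vy,ωz)=(0.0900, -0.4700, -0.5000), dt=1.2 → body Δ=(-0.0625, -0.5622, -0.6000) → world pose (-0.0625, -0.5622, -0.6000)
step 2: ξ=(vx,vy,ωz)=(-0.4500, 0.0900, 0.5000), dt=0.5 → body Δ=(-0.2283, 0.0166, 0.2500) → world pose (-0.2416, -0.4197, -0.3500)
step 3: ξ=(vx,vy,ωz)=(0.1100, 0.1100, -1.6111), dt=0.5 → body Δ=(0.0702, 0.0283, -0.8056) → world pose (-0.1659, -0.4172, -1.1556)
step 4: ξ=(vx,vy,ωz)=(0.0800, -0.3000, -1.3333), dt=0.8 → body Δ=(-0.0638, -0.2280, -1.0667) → world pose (-0.4003, -0.4508, -2.2222)
step 5: ξ=(vx,vy,ωz)=(0.0900, -0.1700, 0.0556), dt=1.0 → body Δ=(0.0947, -0.1674, 0.0556) → world pose (-0.5908, -0.4246, -2.1667)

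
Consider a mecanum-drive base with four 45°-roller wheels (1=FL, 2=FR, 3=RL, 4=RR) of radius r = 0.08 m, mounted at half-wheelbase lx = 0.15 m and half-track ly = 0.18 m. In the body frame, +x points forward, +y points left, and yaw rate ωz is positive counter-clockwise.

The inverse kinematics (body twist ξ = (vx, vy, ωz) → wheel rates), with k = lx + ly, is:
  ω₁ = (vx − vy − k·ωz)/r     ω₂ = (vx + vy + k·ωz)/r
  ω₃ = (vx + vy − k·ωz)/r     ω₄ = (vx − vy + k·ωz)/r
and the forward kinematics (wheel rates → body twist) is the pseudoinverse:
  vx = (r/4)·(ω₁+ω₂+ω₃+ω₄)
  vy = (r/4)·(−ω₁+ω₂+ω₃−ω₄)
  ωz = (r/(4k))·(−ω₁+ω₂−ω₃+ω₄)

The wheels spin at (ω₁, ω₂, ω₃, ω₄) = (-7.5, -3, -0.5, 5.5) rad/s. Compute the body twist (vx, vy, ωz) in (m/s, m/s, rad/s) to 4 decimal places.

k = lx + ly = 0.15 + 0.18 = 0.3300
ω₁+ω₂+ω₃+ω₄ = -5.5000  →  vx = (0.08/4)·-5.5000 = -0.1100
−ω₁+ω₂+ω₃−ω₄ = -1.5000  →  vy = (0.08/4)·-1.5000 = -0.0300
−ω₁+ω₂−ω₃+ω₄ = 10.5000  →  ωz = (0.08/1.3200)·10.5000 = 0.6364

(-0.1100, -0.0300, 0.6364)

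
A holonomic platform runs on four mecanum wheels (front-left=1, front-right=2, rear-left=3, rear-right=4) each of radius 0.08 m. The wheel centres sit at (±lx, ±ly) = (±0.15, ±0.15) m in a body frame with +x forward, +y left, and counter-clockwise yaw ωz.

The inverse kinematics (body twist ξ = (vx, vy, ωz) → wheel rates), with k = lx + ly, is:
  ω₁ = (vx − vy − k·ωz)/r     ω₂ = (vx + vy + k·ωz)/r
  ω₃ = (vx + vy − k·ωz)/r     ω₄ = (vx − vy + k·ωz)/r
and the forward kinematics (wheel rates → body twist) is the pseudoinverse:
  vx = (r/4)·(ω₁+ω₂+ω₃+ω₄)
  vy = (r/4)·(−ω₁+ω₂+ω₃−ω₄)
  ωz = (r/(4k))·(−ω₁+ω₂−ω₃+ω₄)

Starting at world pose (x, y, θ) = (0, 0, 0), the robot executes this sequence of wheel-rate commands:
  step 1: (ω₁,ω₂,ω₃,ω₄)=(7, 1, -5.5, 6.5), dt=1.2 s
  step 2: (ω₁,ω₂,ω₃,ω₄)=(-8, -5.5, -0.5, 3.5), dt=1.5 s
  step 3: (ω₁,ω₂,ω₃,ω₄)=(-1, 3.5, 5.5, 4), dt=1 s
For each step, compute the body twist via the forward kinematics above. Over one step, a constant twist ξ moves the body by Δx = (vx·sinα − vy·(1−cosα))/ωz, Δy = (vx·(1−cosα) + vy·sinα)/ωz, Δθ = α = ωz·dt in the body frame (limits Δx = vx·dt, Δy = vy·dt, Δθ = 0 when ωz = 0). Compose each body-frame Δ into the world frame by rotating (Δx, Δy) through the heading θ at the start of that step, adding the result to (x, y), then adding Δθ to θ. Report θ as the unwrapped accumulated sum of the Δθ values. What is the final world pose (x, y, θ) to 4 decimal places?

step 1: ξ=(vx,vy,ωz)=(0.1800, -0.3600, 0.4000), dt=1.2 → body Δ=(0.3095, -0.3647, 0.4800) → world pose (0.3095, -0.3647, 0.4800)
step 2: ξ=(vx,vy,ωz)=(-0.2100, -0.0300, 0.4333), dt=1.5 → body Δ=(-0.2792, -0.1407, 0.6500) → world pose (0.1269, -0.6185, 1.1300)
step 3: ξ=(vx,vy,ωz)=(0.2400, 0.1200, 0.2000), dt=1.0 → body Δ=(0.2264, 0.1431, 0.2000) → world pose (0.0940, -0.3526, 1.3300)

(0.0940, -0.3526, 1.3300)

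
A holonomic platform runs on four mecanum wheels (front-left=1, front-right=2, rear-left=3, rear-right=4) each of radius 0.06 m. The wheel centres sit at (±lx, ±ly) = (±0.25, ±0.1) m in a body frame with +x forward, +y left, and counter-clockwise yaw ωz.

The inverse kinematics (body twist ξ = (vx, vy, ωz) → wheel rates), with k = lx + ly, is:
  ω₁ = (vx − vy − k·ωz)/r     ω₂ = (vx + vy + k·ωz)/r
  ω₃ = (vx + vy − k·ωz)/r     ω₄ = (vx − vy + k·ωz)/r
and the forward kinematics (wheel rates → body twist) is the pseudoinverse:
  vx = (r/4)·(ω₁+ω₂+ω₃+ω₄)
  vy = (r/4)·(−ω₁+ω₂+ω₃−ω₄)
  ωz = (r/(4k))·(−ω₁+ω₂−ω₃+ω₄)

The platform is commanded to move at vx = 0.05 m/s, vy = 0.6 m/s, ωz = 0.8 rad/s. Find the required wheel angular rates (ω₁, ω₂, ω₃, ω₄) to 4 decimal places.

(-13.8333, 15.5000, 6.1667, -4.5000)

k = lx + ly = 0.25 + 0.1 = 0.3500;  k·ωz = 0.3500·0.8 = 0.2800
ω₁ (FL) = (vx − vy − k·ωz)/r = -0.8300/0.06 = -13.8333
ω₂ (FR) = (vx + vy + k·ωz)/r = 0.9300/0.06 = 15.5000
ω₃ (RL) = (vx + vy − k·ωz)/r = 0.3700/0.06 = 6.1667
ω₄ (RR) = (vx − vy + k·ωz)/r = -0.2700/0.06 = -4.5000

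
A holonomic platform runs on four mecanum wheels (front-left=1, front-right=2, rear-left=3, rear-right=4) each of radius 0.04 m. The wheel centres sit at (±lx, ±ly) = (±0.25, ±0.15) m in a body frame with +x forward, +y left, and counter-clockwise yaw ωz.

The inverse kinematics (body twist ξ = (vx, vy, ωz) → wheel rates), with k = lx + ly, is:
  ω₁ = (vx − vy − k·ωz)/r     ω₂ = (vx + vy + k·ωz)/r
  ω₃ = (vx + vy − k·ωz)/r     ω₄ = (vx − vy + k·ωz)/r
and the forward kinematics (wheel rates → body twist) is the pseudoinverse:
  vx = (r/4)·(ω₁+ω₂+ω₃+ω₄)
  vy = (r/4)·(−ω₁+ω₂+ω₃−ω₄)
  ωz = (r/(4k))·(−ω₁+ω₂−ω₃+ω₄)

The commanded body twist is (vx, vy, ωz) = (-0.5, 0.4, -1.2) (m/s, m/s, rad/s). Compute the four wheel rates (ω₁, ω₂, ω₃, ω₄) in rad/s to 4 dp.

k = lx + ly = 0.25 + 0.15 = 0.4000;  k·ωz = 0.4000·-1.2 = -0.4800
ω₁ (FL) = (vx − vy − k·ωz)/r = -0.4200/0.04 = -10.5000
ω₂ (FR) = (vx + vy + k·ωz)/r = -0.5800/0.04 = -14.5000
ω₃ (RL) = (vx + vy − k·ωz)/r = 0.3800/0.04 = 9.5000
ω₄ (RR) = (vx − vy + k·ωz)/r = -1.3800/0.04 = -34.5000

(-10.5000, -14.5000, 9.5000, -34.5000)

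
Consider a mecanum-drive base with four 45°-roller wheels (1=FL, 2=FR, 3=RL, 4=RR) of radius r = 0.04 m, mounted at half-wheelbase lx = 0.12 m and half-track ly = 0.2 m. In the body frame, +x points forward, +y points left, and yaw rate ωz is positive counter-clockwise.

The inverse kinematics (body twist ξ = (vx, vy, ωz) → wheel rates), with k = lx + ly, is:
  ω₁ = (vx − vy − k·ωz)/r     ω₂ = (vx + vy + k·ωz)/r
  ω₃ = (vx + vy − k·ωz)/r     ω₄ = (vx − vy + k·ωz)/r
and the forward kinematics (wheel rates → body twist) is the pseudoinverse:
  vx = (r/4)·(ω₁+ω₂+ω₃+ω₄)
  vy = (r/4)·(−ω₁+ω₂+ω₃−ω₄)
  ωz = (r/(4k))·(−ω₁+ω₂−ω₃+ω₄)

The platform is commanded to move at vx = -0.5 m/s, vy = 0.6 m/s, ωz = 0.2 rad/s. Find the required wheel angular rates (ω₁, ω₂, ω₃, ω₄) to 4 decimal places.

(-29.1000, 4.1000, 0.9000, -25.9000)

k = lx + ly = 0.12 + 0.2 = 0.3200;  k·ωz = 0.3200·0.2 = 0.0640
ω₁ (FL) = (vx − vy − k·ωz)/r = -1.1640/0.04 = -29.1000
ω₂ (FR) = (vx + vy + k·ωz)/r = 0.1640/0.04 = 4.1000
ω₃ (RL) = (vx + vy − k·ωz)/r = 0.0360/0.04 = 0.9000
ω₄ (RR) = (vx − vy + k·ωz)/r = -1.0360/0.04 = -25.9000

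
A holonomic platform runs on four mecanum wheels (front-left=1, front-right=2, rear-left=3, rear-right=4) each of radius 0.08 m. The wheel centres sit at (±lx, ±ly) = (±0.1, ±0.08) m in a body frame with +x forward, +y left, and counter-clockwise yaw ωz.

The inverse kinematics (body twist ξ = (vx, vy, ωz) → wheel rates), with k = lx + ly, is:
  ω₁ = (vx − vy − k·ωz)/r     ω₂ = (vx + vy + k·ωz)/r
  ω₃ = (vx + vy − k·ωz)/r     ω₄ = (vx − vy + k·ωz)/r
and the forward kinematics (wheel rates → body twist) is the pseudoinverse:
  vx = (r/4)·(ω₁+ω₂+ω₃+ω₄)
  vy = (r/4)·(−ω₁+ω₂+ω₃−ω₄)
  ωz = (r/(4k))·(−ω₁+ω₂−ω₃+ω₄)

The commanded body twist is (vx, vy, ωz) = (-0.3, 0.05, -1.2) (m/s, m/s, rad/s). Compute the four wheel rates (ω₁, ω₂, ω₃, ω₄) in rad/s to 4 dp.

k = lx + ly = 0.1 + 0.08 = 0.1800;  k·ωz = 0.1800·-1.2 = -0.2160
ω₁ (FL) = (vx − vy − k·ωz)/r = -0.1340/0.08 = -1.6750
ω₂ (FR) = (vx + vy + k·ωz)/r = -0.4660/0.08 = -5.8250
ω₃ (RL) = (vx + vy − k·ωz)/r = -0.0340/0.08 = -0.4250
ω₄ (RR) = (vx − vy + k·ωz)/r = -0.5660/0.08 = -7.0750

(-1.6750, -5.8250, -0.4250, -7.0750)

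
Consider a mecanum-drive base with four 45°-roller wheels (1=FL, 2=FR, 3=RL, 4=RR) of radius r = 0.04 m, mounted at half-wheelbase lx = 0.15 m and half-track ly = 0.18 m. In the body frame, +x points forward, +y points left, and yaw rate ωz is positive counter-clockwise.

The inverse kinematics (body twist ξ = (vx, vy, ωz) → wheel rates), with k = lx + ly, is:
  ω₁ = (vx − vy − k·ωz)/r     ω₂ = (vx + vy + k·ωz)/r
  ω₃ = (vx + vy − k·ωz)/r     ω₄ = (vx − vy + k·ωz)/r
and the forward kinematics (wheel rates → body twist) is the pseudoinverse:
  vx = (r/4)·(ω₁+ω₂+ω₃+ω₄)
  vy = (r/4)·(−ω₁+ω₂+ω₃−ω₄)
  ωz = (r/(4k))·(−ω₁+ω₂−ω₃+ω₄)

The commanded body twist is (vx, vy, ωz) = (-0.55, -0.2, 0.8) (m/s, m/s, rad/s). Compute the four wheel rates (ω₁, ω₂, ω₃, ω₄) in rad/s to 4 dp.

k = lx + ly = 0.15 + 0.18 = 0.3300;  k·ωz = 0.3300·0.8 = 0.2640
ω₁ (FL) = (vx − vy − k·ωz)/r = -0.6140/0.04 = -15.3500
ω₂ (FR) = (vx + vy + k·ωz)/r = -0.4860/0.04 = -12.1500
ω₃ (RL) = (vx + vy − k·ωz)/r = -1.0140/0.04 = -25.3500
ω₄ (RR) = (vx − vy + k·ωz)/r = -0.0860/0.04 = -2.1500

(-15.3500, -12.1500, -25.3500, -2.1500)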